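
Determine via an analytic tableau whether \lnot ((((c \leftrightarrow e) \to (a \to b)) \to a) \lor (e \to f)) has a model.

Satisfiable

Initial set: {T \lnot ((((c \leftrightarrow e) \to (a \to b)) \to a) \lor (e \to f))}.
T \lnot ((((c \leftrightarrow e) \to (a \to b)) \to a) \lor (e \to f)): α-rule — add F (((c \leftrightarrow e) \to (a \to b)) \to a), F (e \to f).
F (((c \leftrightarrow e) \to (a \to b)) \to a): α-rule — add T ((c \leftrightarrow e) \to (a \to b)), F a.
F (e \to f): α-rule — add T e, F f.
T ((c \leftrightarrow e) \to (a \to b)): β-rule — branch into F (c \leftrightarrow e)  //  T (a \to b).
  branch 1 (add F (c \leftrightarrow e)):
    F (c \leftrightarrow e): β-rule — branch into T c, F e  //  F c, T e.
      branch 1.1 (add T c, F e):
        × closes — contains both e and \lnot e.
      branch 1.2 (add F c, T e):
        ○ open, literals {a=F, c=F, e=T, f=F}.
  branch 2 (add T (a \to b)):
    T (a \to b): β-rule — branch into F a  //  T b.
      branch 2.1 (add F a):
        ○ open, literals {a=F, e=T, f=F}.
      branch 2.2 (add T b):
        ○ open, literals {a=F, b=T, e=T, f=F}.
1 branch closed, 3 open.
An open branch gives a satisfying assignment: a=F, c=F, e=T, f=F.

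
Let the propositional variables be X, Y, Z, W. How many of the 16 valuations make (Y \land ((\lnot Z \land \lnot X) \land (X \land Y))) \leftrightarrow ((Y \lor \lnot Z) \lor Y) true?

Initial set: {((Y \land ((\lnot Z \land \lnot X) \land (X \land Y))) \leftrightarrow ((Y \lor \lnot Z) \lor Y))}.
((Y \land ((\lnot Z \land \lnot X) \land (X \land Y))) \leftrightarrow ((Y \lor \lnot Z) \lor Y)): β-rule — branch into (Y \land ((\lnot Z \land \lnot X) \land (X \land Y))), ((Y \lor \lnot Z) \lor Y)  //  \lnot (Y \land ((\lnot Z \land \lnot X) \land (X \land Y))), \lnot ((Y \lor \lnot Z) \lor Y).
  branch 1 (add (Y \land ((\lnot Z \land \lnot X) \land (X \land Y))), ((Y \lor \lnot Z) \lor Y)):
    (Y \land ((\lnot Z \land \lnot X) \land (X \land Y))): α-rule — add Y, ((\lnot Z \land \lnot X) \land (X \land Y)).
    ((\lnot Z \land \lnot X) \land (X \land Y)): α-rule — add (\lnot Z \land \lnot X), (X \land Y).
    (\lnot Z \land \lnot X): α-rule — add \lnot Z, \lnot X.
    (X \land Y): α-rule — add X, Y.
    × closes — contains both X and \lnot X.
  branch 2 (add \lnot (Y \land ((\lnot Z \land \lnot X) \land (X \land Y))), \lnot ((Y \lor \lnot Z) \lor Y)):
    \lnot ((Y \lor \lnot Z) \lor Y): α-rule — add \lnot (Y \lor \lnot Z), \lnot Y.
    \lnot (Y \lor \lnot Z): α-rule — add \lnot Y, \lnot \lnot Z.
    \lnot (Y \land ((\lnot Z \land \lnot X) \land (X \land Y))): β-rule — branch into \lnot Y  //  \lnot ((\lnot Z \land \lnot X) \land (X \land Y)).
      branch 2.1 (add \lnot Y):
        ○ open, literals {Y=false, Z=true}.
      branch 2.2 (add \lnot ((\lnot Z \land \lnot X) \land (X \land Y))):
        \lnot ((\lnot Z \land \lnot X) \land (X \land Y)): β-rule — branch into \lnot (\lnot Z \land \lnot X)  //  \lnot (X \land Y).
          branch 2.2.1 (add \lnot (\lnot Z \land \lnot X)):
            \lnot (\lnot Z \land \lnot X): β-rule — branch into \lnot \lnot Z  //  \lnot \lnot X.
              branch 2.2.1.1 (add \lnot \lnot Z):
                ○ open, literals {Y=false, Z=true}.
              branch 2.2.1.2 (add \lnot \lnot X):
                ○ open, literals {X=true, Y=false, Z=true}.
          branch 2.2.2 (add \lnot (X \land Y)):
            \lnot (X \land Y): β-rule — branch into \lnot X  //  \lnot Y.
              branch 2.2.2.1 (add \lnot X):
                ○ open, literals {X=false, Y=false, Z=true}.
              branch 2.2.2.2 (add \lnot Y):
                ○ open, literals {Y=false, Z=true}.
1 branch closed, 5 open.
Each open branch fixes some atoms; the unmentioned ones are free. Counting distinct full assignments: branch {Y=false, Z=true} (X, W) contributes 4 new; branch {Y=false, Z=true} (X, W) contributes 0 new; branch {X=true, Y=false, Z=true} (W) contributes 0 new; branch {X=false, Y=false, Z=true} (W) contributes 0 new; branch {Y=false, Z=true} (X, W) contributes 0 new. Total: 4.

4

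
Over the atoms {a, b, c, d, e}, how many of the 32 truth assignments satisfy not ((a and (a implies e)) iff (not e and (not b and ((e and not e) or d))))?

Initial set: {T not ((a and (a implies e)) iff (not e and (not b and ((e and not e) or d))))}.
T not ((a and (a implies e)) iff (not e and (not b and ((e and not e) or d)))): β-rule — branch into T (a and (a implies e)), F (not e and (not b and ((e and not e) or d)))  //  F (a and (a implies e)), T (not e and (not b and ((e and not e) or d))).
  branch 1 (add T (a and (a implies e)), F (not e and (not b and ((e and not e) or d)))):
    T (a and (a implies e)): α-rule — add T a, T (a implies e).
    F (not e and (not b and ((e and not e) or d))): β-rule — branch into F not e  //  F (not b and ((e and not e) or d)).
      branch 1.1 (add F not e):
        T (a implies e): β-rule — branch into F a  //  T e.
          branch 1.1.1 (add F a):
            × closes — contains both a and not a.
          branch 1.1.2 (add T e):
            ○ open, literals {a=T, e=T}.
      branch 1.2 (add F (not b and ((e and not e) or d))):
        T (a implies e): β-rule — branch into F a  //  T e.
          branch 1.2.1 (add F a):
            × closes — contains both a and not a.
          branch 1.2.2 (add T e):
            F (not b and ((e and not e) or d)): β-rule — branch into F not b  //  F ((e and not e) or d).
              branch 1.2.2.1 (add F not b):
                ○ open, literals {a=T, b=T, e=T}.
              branch 1.2.2.2 (add F ((e and not e) or d)):
                F ((e and not e) or d): α-rule — add F (e and not e), F d.
                F (e and not e): β-rule — branch into F e  //  F not e.
                  branch 1.2.2.2.1 (add F e):
                    × closes — contains both e and not e.
                  branch 1.2.2.2.2 (add F not e):
                    ○ open, literals {a=T, d=F, e=T}.
  branch 2 (add F (a and (a implies e)), T (not e and (not b and ((e and not e) or d)))):
    T (not e and (not b and ((e and not e) or d))): α-rule — add T not e, T (not b and ((e and not e) or d)).
    T (not b and ((e and not e) or d)): α-rule — add T not b, T ((e and not e) or d).
    F (a and (a implies e)): β-rule — branch into F a  //  F (a implies e).
      branch 2.1 (add F a):
        T ((e and not e) or d): β-rule — branch into T (e and not e)  //  T d.
          branch 2.1.1 (add T (e and not e)):
            T (e and not e): α-rule — add T e, T not e.
            × closes — contains both e and not e.
          branch 2.1.2 (add T d):
            ○ open, literals {a=F, b=F, d=T, e=F}.
      branch 2.2 (add F (a implies e)):
        F (a implies e): α-rule — add T a, F e.
        T ((e and not e) or d): β-rule — branch into T (e and not e)  //  T d.
          branch 2.2.1 (add T (e and not e)):
            T (e and not e): α-rule — add T e, T not e.
            × closes — contains both e and not e.
          branch 2.2.2 (add T d):
            ○ open, literals {a=T, b=F, d=T, e=F}.
5 branches closed, 5 open.
Each open branch fixes some atoms; the unmentioned ones are free. Counting distinct full assignments: branch {a=T, e=T} (b, c, d) contributes 8 new; branch {a=T, b=T, e=T} (c, d) contributes 0 new; branch {a=T, d=F, e=T} (b, c) contributes 0 new; branch {a=F, b=F, d=T, e=F} (c) contributes 2 new; branch {a=T, b=F, d=T, e=F} (c) contributes 2 new. Total: 12.

12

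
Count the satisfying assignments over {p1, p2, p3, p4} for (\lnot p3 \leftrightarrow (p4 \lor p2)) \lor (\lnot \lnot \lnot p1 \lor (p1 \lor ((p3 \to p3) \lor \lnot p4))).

Initial set: {((\lnot p3 \leftrightarrow (p4 \lor p2)) \lor (\lnot \lnot \lnot p1 \lor (p1 \lor ((p3 \to p3) \lor \lnot p4))))}.
((\lnot p3 \leftrightarrow (p4 \lor p2)) \lor (\lnot \lnot \lnot p1 \lor (p1 \lor ((p3 \to p3) \lor \lnot p4)))): β-rule — branch into (\lnot p3 \leftrightarrow (p4 \lor p2))  //  (\lnot \lnot \lnot p1 \lor (p1 \lor ((p3 \to p3) \lor \lnot p4))).
  branch 1 (add (\lnot p3 \leftrightarrow (p4 \lor p2))):
    (\lnot p3 \leftrightarrow (p4 \lor p2)): β-rule — branch into \lnot p3, (p4 \lor p2)  //  \lnot \lnot p3, \lnot (p4 \lor p2).
      branch 1.1 (add \lnot p3, (p4 \lor p2)):
        (p4 \lor p2): β-rule — branch into p4  //  p2.
          branch 1.1.1 (add p4):
            ○ open, literals {p3=F, p4=T}.
          branch 1.1.2 (add p2):
            ○ open, literals {p2=T, p3=F}.
      branch 1.2 (add \lnot \lnot p3, \lnot (p4 \lor p2)):
        \lnot (p4 \lor p2): α-rule — add \lnot p4, \lnot p2.
        ○ open, literals {p2=F, p3=T, p4=F}.
  branch 2 (add (\lnot \lnot \lnot p1 \lor (p1 \lor ((p3 \to p3) \lor \lnot p4)))):
    (\lnot \lnot \lnot p1 \lor (p1 \lor ((p3 \to p3) \lor \lnot p4))): β-rule — branch into \lnot \lnot \lnot p1  //  (p1 \lor ((p3 \to p3) \lor \lnot p4)).
      branch 2.1 (add \lnot \lnot \lnot p1):
        \lnot \lnot \lnot p1: drop double negation, giving \lnot p1.
        ○ open, literals {p1=F}.
      branch 2.2 (add (p1 \lor ((p3 \to p3) \lor \lnot p4))):
        (p1 \lor ((p3 \to p3) \lor \lnot p4)): β-rule — branch into p1  //  ((p3 \to p3) \lor \lnot p4).
          branch 2.2.1 (add p1):
            ○ open, literals {p1=T}.
          branch 2.2.2 (add ((p3 \to p3) \lor \lnot p4)):
            ((p3 \to p3) \lor \lnot p4): β-rule — branch into (p3 \to p3)  //  \lnot p4.
              branch 2.2.2.1 (add (p3 \to p3)):
                (p3 \to p3): β-rule — branch into \lnot p3  //  p3.
                  branch 2.2.2.1.1 (add \lnot p3):
                    ○ open, literals {p3=F}.
                  branch 2.2.2.1.2 (add p3):
                    ○ open, literals {p3=T}.
              branch 2.2.2.2 (add \lnot p4):
                ○ open, literals {p4=F}.
0 branches closed, 8 open.
Each open branch fixes some atoms; the unmentioned ones are free. Counting distinct full assignments: branch {p3=F, p4=T} (p1, p2) contributes 4 new; branch {p2=T, p3=F} (p1, p4) contributes 2 new; branch {p2=F, p3=T, p4=F} (p1) contributes 2 new; branch {p1=F} (p2, p3, p4) contributes 4 new; branch {p1=T} (p2, p3, p4) contributes 4 new; branch {p3=F} (p1, p2, p4) contributes 0 new; branch {p3=T} (p1, p2, p4) contributes 0 new; branch {p4=F} (p1, p2, p3) contributes 0 new. Total: 16.

16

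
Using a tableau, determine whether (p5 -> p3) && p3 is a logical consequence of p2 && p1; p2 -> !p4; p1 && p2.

No

Initial set: {(p2 && p1); (p2 -> !p4); (p1 && p2); !((p5 -> p3) && p3)}.
(p2 && p1): α-rule — add p2, p1.
(p1 && p2): α-rule — add p1, p2.
(p2 -> !p4): β-rule — branch into !p2  //  !p4.
  branch 1 (add !p2):
    × closes — contains both p2 and !p2.
  branch 2 (add !p4):
    !((p5 -> p3) && p3): β-rule — branch into !(p5 -> p3)  //  !p3.
      branch 2.1 (add !(p5 -> p3)):
        !(p5 -> p3): α-rule — add p5, !p3.
        ○ open, literals {p1=T, p2=T, p3=F, p4=F, p5=T}.
      branch 2.2 (add !p3):
        ○ open, literals {p1=T, p2=T, p3=F, p4=F}.
1 branch closed, 2 open.
An open branch gives a countermodel: p1=T, p2=T, p3=F, p4=F, p5=T (unmentioned atoms arbitrary); the premises hold there but the conclusion fails.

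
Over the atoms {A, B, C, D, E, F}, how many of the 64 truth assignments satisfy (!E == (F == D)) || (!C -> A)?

56

Initial set: {((!E == (F == D)) || (!C -> A))}.
((!E == (F == D)) || (!C -> A)): β-rule — branch into (!E == (F == D))  //  (!C -> A).
  branch 1 (add (!E == (F == D))):
    (!E == (F == D)): β-rule — branch into !E, (F == D)  //  !!E, !(F == D).
      branch 1.1 (add !E, (F == D)):
        (F == D): β-rule — branch into F, D  //  !F, !D.
          branch 1.1.1 (add F, D):
            ○ open, literals {D=T, E=F, F=T}.
          branch 1.1.2 (add !F, !D):
            ○ open, literals {D=F, E=F, F=F}.
      branch 1.2 (add !!E, !(F == D)):
        !(F == D): β-rule — branch into F, !D  //  !F, D.
          branch 1.2.1 (add F, !D):
            ○ open, literals {D=F, E=T, F=T}.
          branch 1.2.2 (add !F, D):
            ○ open, literals {D=T, E=T, F=F}.
  branch 2 (add (!C -> A)):
    (!C -> A): β-rule — branch into !!C  //  A.
      branch 2.1 (add !!C):
        ○ open, literals {C=T}.
      branch 2.2 (add A):
        ○ open, literals {A=T}.
0 branches closed, 6 open.
Each open branch fixes some atoms; the unmentioned ones are free. Counting distinct full assignments: branch {D=T, E=F, F=T} (A, B, C) contributes 8 new; branch {D=F, E=F, F=F} (A, B, C) contributes 8 new; branch {D=F, E=T, F=T} (A, B, C) contributes 8 new; branch {D=T, E=T, F=F} (A, B, C) contributes 8 new; branch {C=T} (A, B, D, E, F) contributes 16 new; branch {A=T} (B, C, D, E, F) contributes 8 new. Total: 56.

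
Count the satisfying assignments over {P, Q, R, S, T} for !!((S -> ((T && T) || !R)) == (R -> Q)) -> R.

Initial set: {(!!((S -> ((T && T) || !R)) == (R -> Q)) -> R)}.
(!!((S -> ((T && T) || !R)) == (R -> Q)) -> R): β-rule — branch into !!!((S -> ((T && T) || !R)) == (R -> Q))  //  R.
  branch 1 (add !!!((S -> ((T && T) || !R)) == (R -> Q))):
    !!!((S -> ((T && T) || !R)) == (R -> Q)): drop double negation, giving !((S -> ((T && T) || !R)) == (R -> Q)).
    !((S -> ((T && T) || !R)) == (R -> Q)): β-rule — branch into (S -> ((T && T) || !R)), !(R -> Q)  //  !(S -> ((T && T) || !R)), (R -> Q).
      branch 1.1 (add (S -> ((T && T) || !R)), !(R -> Q)):
        !(R -> Q): α-rule — add R, !Q.
        (S -> ((T && T) || !R)): β-rule — branch into !S  //  ((T && T) || !R).
          branch 1.1.1 (add !S):
            ○ open, literals {Q=0, R=1, S=0}.
          branch 1.1.2 (add ((T && T) || !R)):
            ((T && T) || !R): β-rule — branch into (T && T)  //  !R.
              branch 1.1.2.1 (add (T && T)):
                (T && T): α-rule — add T, T.
                ○ open, literals {Q=0, R=1, T=1}.
              branch 1.1.2.2 (add !R):
                × closes — contains both R and !R.
      branch 1.2 (add !(S -> ((T && T) || !R)), (R -> Q)):
        !(S -> ((T && T) || !R)): α-rule — add S, !((T && T) || !R).
        !((T && T) || !R): α-rule — add !(T && T), !!R.
        (R -> Q): β-rule — branch into !R  //  Q.
          branch 1.2.1 (add !R):
            × closes — contains both R and !R.
          branch 1.2.2 (add Q):
            !(T && T): β-rule — branch into !T  //  !T.
              branch 1.2.2.1 (add !T):
                ○ open, literals {Q=1, R=1, S=1, T=0}.
              branch 1.2.2.2 (add !T):
                ○ open, literals {Q=1, R=1, S=1, T=0}.
  branch 2 (add R):
    ○ open, literals {R=1}.
2 branches closed, 5 open.
Each open branch fixes some atoms; the unmentioned ones are free. Counting distinct full assignments: branch {Q=0, R=1, S=0} (P, T) contributes 4 new; branch {Q=0, R=1, T=1} (P, S) contributes 2 new; branch {Q=1, R=1, S=1, T=0} (P) contributes 2 new; branch {Q=1, R=1, S=1, T=0} (P) contributes 0 new; branch {R=1} (P, Q, S, T) contributes 8 new. Total: 16.

16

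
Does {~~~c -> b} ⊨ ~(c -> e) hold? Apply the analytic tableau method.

Initial set: {(~~~c -> b); ~~(c -> e)}.
(~~~c -> b): β-rule — branch into ~~~~c  //  b.
  branch 1 (add ~~~~c):
    ~~~~c: drop double negation, giving ~~c.
    ~~(c -> e): β-rule — branch into ~c  //  e.
      branch 1.1 (add ~c):
        × closes — contains both c and ~c.
      branch 1.2 (add e):
        ○ open, literals {c=1, e=1}.
  branch 2 (add b):
    ~~(c -> e): β-rule — branch into ~c  //  e.
      branch 2.1 (add ~c):
        ○ open, literals {b=1, c=0}.
      branch 2.2 (add e):
        ○ open, literals {b=1, e=1}.
1 branch closed, 3 open.
An open branch gives a countermodel: c=1, e=1 (unmentioned atoms arbitrary); the premises hold there but the conclusion fails.

No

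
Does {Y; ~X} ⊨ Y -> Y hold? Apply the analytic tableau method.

Initial set: {T Y; T ~X; F (Y -> Y)}.
F (Y -> Y): α-rule — add T Y, F Y.
× closes — contains both Y and ~Y.
All 1 branch closes.
Every branch closed, so the premises entail the conclusion.

Yes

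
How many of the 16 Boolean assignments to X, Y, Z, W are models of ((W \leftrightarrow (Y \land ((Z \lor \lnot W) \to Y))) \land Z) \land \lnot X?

Initial set: {(((W \leftrightarrow (Y \land ((Z \lor \lnot W) \to Y))) \land Z) \land \lnot X)}.
(((W \leftrightarrow (Y \land ((Z \lor \lnot W) \to Y))) \land Z) \land \lnot X): α-rule — add ((W \leftrightarrow (Y \land ((Z \lor \lnot W) \to Y))) \land Z), \lnot X.
((W \leftrightarrow (Y \land ((Z \lor \lnot W) \to Y))) \land Z): α-rule — add (W \leftrightarrow (Y \land ((Z \lor \lnot W) \to Y))), Z.
(W \leftrightarrow (Y \land ((Z \lor \lnot W) \to Y))): β-rule — branch into W, (Y \land ((Z \lor \lnot W) \to Y))  //  \lnot W, \lnot (Y \land ((Z \lor \lnot W) \to Y)).
  branch 1 (add W, (Y \land ((Z \lor \lnot W) \to Y))):
    (Y \land ((Z \lor \lnot W) \to Y)): α-rule — add Y, ((Z \lor \lnot W) \to Y).
    ((Z \lor \lnot W) \to Y): β-rule — branch into \lnot (Z \lor \lnot W)  //  Y.
      branch 1.1 (add \lnot (Z \lor \lnot W)):
        \lnot (Z \lor \lnot W): α-rule — add \lnot Z, \lnot \lnot W.
        × closes — contains both Z and \lnot Z.
      branch 1.2 (add Y):
        ○ open, literals {W=T, X=F, Y=T, Z=T}.
  branch 2 (add \lnot W, \lnot (Y \land ((Z \lor \lnot W) \to Y))):
    \lnot (Y \land ((Z \lor \lnot W) \to Y)): β-rule — branch into \lnot Y  //  \lnot ((Z \lor \lnot W) \to Y).
      branch 2.1 (add \lnot Y):
        ○ open, literals {W=F, X=F, Y=F, Z=T}.
      branch 2.2 (add \lnot ((Z \lor \lnot W) \to Y)):
        \lnot ((Z \lor \lnot W) \to Y): α-rule — add (Z \lor \lnot W), \lnot Y.
        (Z \lor \lnot W): β-rule — branch into Z  //  \lnot W.
          branch 2.2.1 (add Z):
            ○ open, literals {W=F, X=F, Y=F, Z=T}.
          branch 2.2.2 (add \lnot W):
            ○ open, literals {W=F, X=F, Y=F, Z=T}.
1 branch closed, 4 open.
Each open branch fixes some atoms; the unmentioned ones are free. Counting distinct full assignments: branch {W=T, X=F, Y=T, Z=T} (none free) contributes 1 new; branch {W=F, X=F, Y=F, Z=T} (none free) contributes 1 new; branch {W=F, X=F, Y=F, Z=T} (none free) contributes 0 new; branch {W=F, X=F, Y=F, Z=T} (none free) contributes 0 new. Total: 2.

2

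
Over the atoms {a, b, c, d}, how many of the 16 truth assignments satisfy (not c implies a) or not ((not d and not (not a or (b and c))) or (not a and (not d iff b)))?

Initial set: {((not c implies a) or not ((not d and not (not a or (b and c))) or (not a and (not d iff b))))}.
((not c implies a) or not ((not d and not (not a or (b and c))) or (not a and (not d iff b)))): β-rule — branch into (not c implies a)  //  not ((not d and not (not a or (b and c))) or (not a and (not d iff b))).
  branch 1 (add (not c implies a)):
    (not c implies a): β-rule — branch into not not c  //  a.
      branch 1.1 (add not not c):
        ○ open, literals {c=1}.
      branch 1.2 (add a):
        ○ open, literals {a=1}.
  branch 2 (add not ((not d and not (not a or (b and c))) or (not a and (not d iff b)))):
    not ((not d and not (not a or (b and c))) or (not a and (not d iff b))): α-rule — add not (not d and not (not a or (b and c))), not (not a and (not d iff b)).
    not (not d and not (not a or (b and c))): β-rule — branch into not not d  //  not not (not a or (b and c)).
      branch 2.1 (add not not d):
        not (not a and (not d iff b)): β-rule — branch into not not a  //  not (not d iff b).
          branch 2.1.1 (add not not a):
            ○ open, literals {a=1, d=1}.
          branch 2.1.2 (add not (not d iff b)):
            not (not d iff b): β-rule — branch into not d, not b  //  not not d, b.
              branch 2.1.2.1 (add not d, not b):
                × closes — contains both d and not d.
              branch 2.1.2.2 (add not not d, b):
                ○ open, literals {b=1, d=1}.
      branch 2.2 (add not not (not a or (b and c))):
        not (not a and (not d iff b)): β-rule — branch into not not a  //  not (not d iff b).
          branch 2.2.1 (add not not a):
            not not (not a or (b and c)): β-rule — branch into not a  //  (b and c).
              branch 2.2.1.1 (add not a):
                × closes — contains both a and not a.
              branch 2.2.1.2 (add (b and c)):
                (b and c): α-rule — add b, c.
                ○ open, literals {a=1, b=1, c=1}.
          branch 2.2.2 (add not (not d iff b)):
            not not (not a or (b and c)): β-rule — branch into not a  //  (b and c).
              branch 2.2.2.1 (add not a):
                not (not d iff b): β-rule — branch into not d, not b  //  not not d, b.
                  branch 2.2.2.1.1 (add not d, not b):
                    ○ open, literals {a=0, b=0, d=0}.
                  branch 2.2.2.1.2 (add not not d, b):
                    ○ open, literals {a=0, b=1, d=1}.
              branch 2.2.2.2 (add (b and c)):
                (b and c): α-rule — add b, c.
                not (not d iff b): β-rule — branch into not d, not b  //  not not d, b.
                  branch 2.2.2.2.1 (add not d, not b):
                    × closes — contains both b and not b.
                  branch 2.2.2.2.2 (add not not d, b):
                    ○ open, literals {b=1, c=1, d=1}.
3 branches closed, 8 open.
Each open branch fixes some atoms; the unmentioned ones are free. Counting distinct full assignments: branch {c=1} (a, b, d) contributes 8 new; branch {a=1} (b, c, d) contributes 4 new; branch {a=1, d=1} (b, c) contributes 0 new; branch {b=1, d=1} (a, c) contributes 1 new; branch {a=1, b=1, c=1} (d) contributes 0 new; branch {a=0, b=0, d=0} (c) contributes 1 new; branch {a=0, b=1, d=1} (c) contributes 0 new; branch {b=1, c=1, d=1} (a) contributes 0 new. Total: 14.

14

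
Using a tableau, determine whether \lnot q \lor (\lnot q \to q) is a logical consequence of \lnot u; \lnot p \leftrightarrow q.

Initial set: {T \lnot u; T (\lnot p \leftrightarrow q); F (\lnot q \lor (\lnot q \to q))}.
F (\lnot q \lor (\lnot q \to q)): α-rule — add F \lnot q, F (\lnot q \to q).
F (\lnot q \to q): α-rule — add T \lnot q, F q.
× closes — contains both q and \lnot q.
All 1 branch closes.
Every branch closed, so the premises entail the conclusion.

Yes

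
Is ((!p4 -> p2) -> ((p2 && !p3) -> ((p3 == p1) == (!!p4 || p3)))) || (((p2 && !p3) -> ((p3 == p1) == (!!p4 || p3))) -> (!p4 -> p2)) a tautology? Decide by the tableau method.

Assume the negation and expand:
Initial set: {!(((!p4 -> p2) -> ((p2 && !p3) -> ((p3 == p1) == (!!p4 || p3)))) || (((p2 && !p3) -> ((p3 == p1) == (!!p4 || p3))) -> (!p4 -> p2)))}.
!(((!p4 -> p2) -> ((p2 && !p3) -> ((p3 == p1) == (!!p4 || p3)))) || (((p2 && !p3) -> ((p3 == p1) == (!!p4 || p3))) -> (!p4 -> p2))): α-rule — add !((!p4 -> p2) -> ((p2 && !p3) -> ((p3 == p1) == (!!p4 || p3)))), !(((p2 && !p3) -> ((p3 == p1) == (!!p4 || p3))) -> (!p4 -> p2)).
!((!p4 -> p2) -> ((p2 && !p3) -> ((p3 == p1) == (!!p4 || p3)))): α-rule — add (!p4 -> p2), !((p2 && !p3) -> ((p3 == p1) == (!!p4 || p3))).
!(((p2 && !p3) -> ((p3 == p1) == (!!p4 || p3))) -> (!p4 -> p2)): α-rule — add ((p2 && !p3) -> ((p3 == p1) == (!!p4 || p3))), !(!p4 -> p2).
!((p2 && !p3) -> ((p3 == p1) == (!!p4 || p3))): α-rule — add (p2 && !p3), !((p3 == p1) == (!!p4 || p3)).
!(!p4 -> p2): α-rule — add !p4, !p2.
(p2 && !p3): α-rule — add p2, !p3.
× closes — contains both p2 and !p2.
All 1 branch closes.
Every branch closed, so the negation is unsatisfiable and the formula is valid.

Valid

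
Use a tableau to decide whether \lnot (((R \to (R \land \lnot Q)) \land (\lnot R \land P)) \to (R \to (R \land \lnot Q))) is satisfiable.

Unsatisfiable

Initial set: {\lnot (((R \to (R \land \lnot Q)) \land (\lnot R \land P)) \to (R \to (R \land \lnot Q)))}.
\lnot (((R \to (R \land \lnot Q)) \land (\lnot R \land P)) \to (R \to (R \land \lnot Q))): α-rule — add ((R \to (R \land \lnot Q)) \land (\lnot R \land P)), \lnot (R \to (R \land \lnot Q)).
((R \to (R \land \lnot Q)) \land (\lnot R \land P)): α-rule — add (R \to (R \land \lnot Q)), (\lnot R \land P).
\lnot (R \to (R \land \lnot Q)): α-rule — add R, \lnot (R \land \lnot Q).
(\lnot R \land P): α-rule — add \lnot R, P.
× closes — contains both R and \lnot R.
All 1 branch closes.
Every branch closed; the formula is unsatisfiable.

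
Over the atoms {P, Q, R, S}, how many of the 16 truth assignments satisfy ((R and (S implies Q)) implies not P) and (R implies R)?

Initial set: {(((R and (S implies Q)) implies not P) and (R implies R))}.
(((R and (S implies Q)) implies not P) and (R implies R)): α-rule — add ((R and (S implies Q)) implies not P), (R implies R).
((R and (S implies Q)) implies not P): β-rule — branch into not (R and (S implies Q))  //  not P.
  branch 1 (add not (R and (S implies Q))):
    (R implies R): β-rule — branch into not R  //  R.
      branch 1.1 (add not R):
        not (R and (S implies Q)): β-rule — branch into not R  //  not (S implies Q).
          branch 1.1.1 (add not R):
            ○ open, literals {R=F}.
          branch 1.1.2 (add not (S implies Q)):
            not (S implies Q): α-rule — add S, not Q.
            ○ open, literals {Q=F, R=F, S=T}.
      branch 1.2 (add R):
        not (R and (S implies Q)): β-rule — branch into not R  //  not (S implies Q).
          branch 1.2.1 (add not R):
            × closes — contains both R and not R.
          branch 1.2.2 (add not (S implies Q)):
            not (S implies Q): α-rule — add S, not Q.
            ○ open, literals {Q=F, R=T, S=T}.
  branch 2 (add not P):
    (R implies R): β-rule — branch into not R  //  R.
      branch 2.1 (add not R):
        ○ open, literals {P=F, R=F}.
      branch 2.2 (add R):
        ○ open, literals {P=F, R=T}.
1 branch closed, 5 open.
Each open branch fixes some atoms; the unmentioned ones are free. Counting distinct full assignments: branch {R=F} (P, Q, S) contributes 8 new; branch {Q=F, R=F, S=T} (P) contributes 0 new; branch {Q=F, R=T, S=T} (P) contributes 2 new; branch {P=F, R=F} (Q, S) contributes 0 new; branch {P=F, R=T} (Q, S) contributes 3 new. Total: 13.

13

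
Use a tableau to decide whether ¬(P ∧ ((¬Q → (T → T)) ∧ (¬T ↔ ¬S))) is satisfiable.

Satisfiable

Initial set: {¬(P ∧ ((¬Q → (T → T)) ∧ (¬T ↔ ¬S)))}.
¬(P ∧ ((¬Q → (T → T)) ∧ (¬T ↔ ¬S))): β-rule — branch into ¬P  //  ¬((¬Q → (T → T)) ∧ (¬T ↔ ¬S)).
  branch 1 (add ¬P):
    ○ open, literals {P=false}.
  branch 2 (add ¬((¬Q → (T → T)) ∧ (¬T ↔ ¬S))):
    ¬((¬Q → (T → T)) ∧ (¬T ↔ ¬S)): β-rule — branch into ¬(¬Q → (T → T))  //  ¬(¬T ↔ ¬S).
      branch 2.1 (add ¬(¬Q → (T → T))):
        ¬(¬Q → (T → T)): α-rule — add ¬Q, ¬(T → T).
        ¬(T → T): α-rule — add T, ¬T.
        × closes — contains both T and ¬T.
      branch 2.2 (add ¬(¬T ↔ ¬S)):
        ¬(¬T ↔ ¬S): β-rule — branch into ¬T, ¬¬S  //  ¬¬T, ¬S.
          branch 2.2.1 (add ¬T, ¬¬S):
            ○ open, literals {S=true, T=false}.
          branch 2.2.2 (add ¬¬T, ¬S):
            ○ open, literals {S=false, T=true}.
1 branch closed, 3 open.
An open branch gives a satisfying assignment: P=false.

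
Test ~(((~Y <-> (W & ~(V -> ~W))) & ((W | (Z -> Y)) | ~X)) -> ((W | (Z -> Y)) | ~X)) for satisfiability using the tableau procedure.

Initial set: {T ~(((~Y <-> (W & ~(V -> ~W))) & ((W | (Z -> Y)) | ~X)) -> ((W | (Z -> Y)) | ~X))}.
T ~(((~Y <-> (W & ~(V -> ~W))) & ((W | (Z -> Y)) | ~X)) -> ((W | (Z -> Y)) | ~X)): α-rule — add T ((~Y <-> (W & ~(V -> ~W))) & ((W | (Z -> Y)) | ~X)), F ((W | (Z -> Y)) | ~X).
T ((~Y <-> (W & ~(V -> ~W))) & ((W | (Z -> Y)) | ~X)): α-rule — add T (~Y <-> (W & ~(V -> ~W))), T ((W | (Z -> Y)) | ~X).
F ((W | (Z -> Y)) | ~X): α-rule — add F (W | (Z -> Y)), F ~X.
F (W | (Z -> Y)): α-rule — add F W, F (Z -> Y).
F (Z -> Y): α-rule — add T Z, F Y.
T (~Y <-> (W & ~(V -> ~W))): β-rule — branch into T ~Y, T (W & ~(V -> ~W))  //  F ~Y, F (W & ~(V -> ~W)).
  branch 1 (add T ~Y, T (W & ~(V -> ~W))):
    T (W & ~(V -> ~W)): α-rule — add T W, T ~(V -> ~W).
    × closes — contains both W and ~W.
  branch 2 (add F ~Y, F (W & ~(V -> ~W))):
    × closes — contains both Y and ~Y.
All 2 branches close.
Every branch closed; the formula is unsatisfiable.

Unsatisfiable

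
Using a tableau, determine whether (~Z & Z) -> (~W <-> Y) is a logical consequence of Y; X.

Yes

Initial set: {Y; X; ~((~Z & Z) -> (~W <-> Y))}.
~((~Z & Z) -> (~W <-> Y)): α-rule — add (~Z & Z), ~(~W <-> Y).
(~Z & Z): α-rule — add ~Z, Z.
× closes — contains both Z and ~Z.
All 1 branch closes.
Every branch closed, so the premises entail the conclusion.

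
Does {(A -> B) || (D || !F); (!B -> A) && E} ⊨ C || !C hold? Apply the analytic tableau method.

Yes

Initial set: {T ((A -> B) || (D || !F)); T ((!B -> A) && E); F (C || !C)}.
T ((!B -> A) && E): α-rule — add T (!B -> A), T E.
F (C || !C): α-rule — add F C, F !C.
× closes — contains both C and !C.
All 1 branch closes.
Every branch closed, so the premises entail the conclusion.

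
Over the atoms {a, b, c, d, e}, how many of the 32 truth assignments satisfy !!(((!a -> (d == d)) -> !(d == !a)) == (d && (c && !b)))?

16

Initial set: {!!(((!a -> (d == d)) -> !(d == !a)) == (d && (c && !b)))}.
!!(((!a -> (d == d)) -> !(d == !a)) == (d && (c && !b))): drop double negation, giving (((!a -> (d == d)) -> !(d == !a)) == (d && (c && !b))).
(((!a -> (d == d)) -> !(d == !a)) == (d && (c && !b))): β-rule — branch into ((!a -> (d == d)) -> !(d == !a)), (d && (c && !b))  //  !((!a -> (d == d)) -> !(d == !a)), !(d && (c && !b)).
  branch 1 (add ((!a -> (d == d)) -> !(d == !a)), (d && (c && !b))):
    (d && (c && !b)): α-rule — add d, (c && !b).
    (c && !b): α-rule — add c, !b.
    ((!a -> (d == d)) -> !(d == !a)): β-rule — branch into !(!a -> (d == d))  //  !(d == !a).
      branch 1.1 (add !(!a -> (d == d))):
        !(!a -> (d == d)): α-rule — add !a, !(d == d).
        !(d == d): β-rule — branch into d, !d  //  !d, d.
          branch 1.1.1 (add d, !d):
            × closes — contains both d and !d.
          branch 1.1.2 (add !d, d):
            × closes — contains both d and !d.
      branch 1.2 (add !(d == !a)):
        !(d == !a): β-rule — branch into d, !!a  //  !d, !a.
          branch 1.2.1 (add d, !!a):
            ○ open, literals {a=1, b=0, c=1, d=1}.
          branch 1.2.2 (add !d, !a):
            × closes — contains both d and !d.
  branch 2 (add !((!a -> (d == d)) -> !(d == !a)), !(d && (c && !b))):
    !((!a -> (d == d)) -> !(d == !a)): α-rule — add (!a -> (d == d)), !!(d == !a).
    !(d && (c && !b)): β-rule — branch into !d  //  !(c && !b).
      branch 2.1 (add !d):
        (!a -> (d == d)): β-rule — branch into !!a  //  (d == d).
          branch 2.1.1 (add !!a):
            !!(d == !a): β-rule — branch into d, !a  //  !d, !!a.
              branch 2.1.1.1 (add d, !a):
                × closes — contains both d and !d.
              branch 2.1.1.2 (add !d, !!a):
                ○ open, literals {a=1, d=0}.
          branch 2.1.2 (add (d == d)):
            !!(d == !a): β-rule — branch into d, !a  //  !d, !!a.
              branch 2.1.2.1 (add d, !a):
                × closes — contains both d and !d.
              branch 2.1.2.2 (add !d, !!a):
                (d == d): β-rule — branch into d, d  //  !d, !d.
                  branch 2.1.2.2.1 (add d, d):
                    × closes — contains both d and !d.
                  branch 2.1.2.2.2 (add !d, !d):
                    ○ open, literals {a=1, d=0}.
      branch 2.2 (add !(c && !b)):
        (!a -> (d == d)): β-rule — branch into !!a  //  (d == d).
          branch 2.2.1 (add !!a):
            !!(d == !a): β-rule — branch into d, !a  //  !d, !!a.
              branch 2.2.1.1 (add d, !a):
                × closes — contains both a and !a.
              branch 2.2.1.2 (add !d, !!a):
                !(c && !b): β-rule — branch into !c  //  !!b.
                  branch 2.2.1.2.1 (add !c):
                    ○ open, literals {a=1, c=0, d=0}.
                  branch 2.2.1.2.2 (add !!b):
                    ○ open, literals {a=1, b=1, d=0}.
          branch 2.2.2 (add (d == d)):
            !!(d == !a): β-rule — branch into d, !a  //  !d, !!a.
              branch 2.2.2.1 (add d, !a):
                !(c && !b): β-rule — branch into !c  //  !!b.
                  branch 2.2.2.1.1 (add !c):
                    (d == d): β-rule — branch into d, d  //  !d, !d.
                      branch 2.2.2.1.1.1 (add d, d):
                        ○ open, literals {a=0, c=0, d=1}.
                      branch 2.2.2.1.1.2 (add !d, !d):
                        × closes — contains both d and !d.
                  branch 2.2.2.1.2 (add !!b):
                    (d == d): β-rule — branch into d, d  //  !d, !d.
                      branch 2.2.2.1.2.1 (add d, d):
                        ○ open, literals {a=0, b=1, d=1}.
                      branch 2.2.2.1.2.2 (add !d, !d):
                        × closes — contains both d and !d.
              branch 2.2.2.2 (add !d, !!a):
                !(c && !b): β-rule — branch into !c  //  !!b.
                  branch 2.2.2.2.1 (add !c):
                    (d == d): β-rule — branch into d, d  //  !d, !d.
                      branch 2.2.2.2.1.1 (add d, d):
                        × closes — contains both d and !d.
                      branch 2.2.2.2.1.2 (add !d, !d):
                        ○ open, literals {a=1, c=0, d=0}.
                  branch 2.2.2.2.2 (add !!b):
                    (d == d): β-rule — branch into d, d  //  !d, !d.
                      branch 2.2.2.2.2.1 (add d, d):
                        × closes — contains both d and !d.
                      branch 2.2.2.2.2.2 (add !d, !d):
                        ○ open, literals {a=1, b=1, d=0}.
11 branches closed, 9 open.
Each open branch fixes some atoms; the unmentioned ones are free. Counting distinct full assignments: branch {a=1, b=0, c=1, d=1} (e) contributes 2 new; branch {a=1, d=0} (b, c, e) contributes 8 new; branch {a=1, d=0} (b, c, e) contributes 0 new; branch {a=1, c=0, d=0} (b, e) contributes 0 new; branch {a=1, b=1, d=0} (c, e) contributes 0 new; branch {a=0, c=0, d=1} (b, e) contributes 4 new; branch {a=0, b=1, d=1} (c, e) contributes 2 new; branch {a=1, c=0, d=0} (b, e) contributes 0 new; branch {a=1, b=1, d=0} (c, e) contributes 0 new. Total: 16.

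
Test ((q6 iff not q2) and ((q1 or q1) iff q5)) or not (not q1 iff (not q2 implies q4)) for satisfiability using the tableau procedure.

Satisfiable

Initial set: {T (((q6 iff not q2) and ((q1 or q1) iff q5)) or not (not q1 iff (not q2 implies q4)))}.
T (((q6 iff not q2) and ((q1 or q1) iff q5)) or not (not q1 iff (not q2 implies q4))): β-rule — branch into T ((q6 iff not q2) and ((q1 or q1) iff q5))  //  T not (not q1 iff (not q2 implies q4)).
  branch 1 (add T ((q6 iff not q2) and ((q1 or q1) iff q5))):
    T ((q6 iff not q2) and ((q1 or q1) iff q5)): α-rule — add T (q6 iff not q2), T ((q1 or q1) iff q5).
    T (q6 iff not q2): β-rule — branch into T q6, T not q2  //  F q6, F not q2.
      branch 1.1 (add T q6, T not q2):
        T ((q1 or q1) iff q5): β-rule — branch into T (q1 or q1), T q5  //  F (q1 or q1), F q5.
          branch 1.1.1 (add T (q1 or q1), T q5):
            T (q1 or q1): β-rule — branch into T q1  //  T q1.
              branch 1.1.1.1 (add T q1):
                ○ open, literals {q1=true, q2=false, q5=true, q6=true}.
              branch 1.1.1.2 (add T q1):
                ○ open, literals {q1=true, q2=false, q5=true, q6=true}.
          branch 1.1.2 (add F (q1 or q1), F q5):
            F (q1 or q1): α-rule — add F q1, F q1.
            ○ open, literals {q1=false, q2=false, q5=false, q6=true}.
      branch 1.2 (add F q6, F not q2):
        T ((q1 or q1) iff q5): β-rule — branch into T (q1 or q1), T q5  //  F (q1 or q1), F q5.
          branch 1.2.1 (add T (q1 or q1), T q5):
            T (q1 or q1): β-rule — branch into T q1  //  T q1.
              branch 1.2.1.1 (add T q1):
                ○ open, literals {q1=true, q2=true, q5=true, q6=false}.
              branch 1.2.1.2 (add T q1):
                ○ open, literals {q1=true, q2=true, q5=true, q6=false}.
          branch 1.2.2 (add F (q1 or q1), F q5):
            F (q1 or q1): α-rule — add F q1, F q1.
            ○ open, literals {q1=false, q2=true, q5=false, q6=false}.
  branch 2 (add T not (not q1 iff (not q2 implies q4))):
    T not (not q1 iff (not q2 implies q4)): β-rule — branch into T not q1, F (not q2 implies q4)  //  F not q1, T (not q2 implies q4).
      branch 2.1 (add T not q1, F (not q2 implies q4)):
        F (not q2 implies q4): α-rule — add T not q2, F q4.
        ○ open, literals {q1=false, q2=false, q4=false}.
      branch 2.2 (add F not q1, T (not q2 implies q4)):
        T (not q2 implies q4): β-rule — branch into F not q2  //  T q4.
          branch 2.2.1 (add F not q2):
            ○ open, literals {q1=true, q2=true}.
          branch 2.2.2 (add T q4):
            ○ open, literals {q1=true, q4=true}.
0 branches closed, 9 open.
An open branch gives a satisfying assignment: q1=true, q2=false, q5=true, q6=true.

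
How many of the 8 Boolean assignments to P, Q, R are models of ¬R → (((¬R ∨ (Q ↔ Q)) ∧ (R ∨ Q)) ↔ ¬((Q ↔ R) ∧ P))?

Initial set: {T (¬R → (((¬R ∨ (Q ↔ Q)) ∧ (R ∨ Q)) ↔ ¬((Q ↔ R) ∧ P)))}.
T (¬R → (((¬R ∨ (Q ↔ Q)) ∧ (R ∨ Q)) ↔ ¬((Q ↔ R) ∧ P))): β-rule — branch into F ¬R  //  T (((¬R ∨ (Q ↔ Q)) ∧ (R ∨ Q)) ↔ ¬((Q ↔ R) ∧ P)).
  branch 1 (add F ¬R):
    ○ open, literals {R=T}.
  branch 2 (add T (((¬R ∨ (Q ↔ Q)) ∧ (R ∨ Q)) ↔ ¬((Q ↔ R) ∧ P))):
    T (((¬R ∨ (Q ↔ Q)) ∧ (R ∨ Q)) ↔ ¬((Q ↔ R) ∧ P)): β-rule — branch into T ((¬R ∨ (Q ↔ Q)) ∧ (R ∨ Q)), T ¬((Q ↔ R) ∧ P)  //  F ((¬R ∨ (Q ↔ Q)) ∧ (R ∨ Q)), F ¬((Q ↔ R) ∧ P).
      branch 2.1 (add T ((¬R ∨ (Q ↔ Q)) ∧ (R ∨ Q)), T ¬((Q ↔ R) ∧ P)):
        T ((¬R ∨ (Q ↔ Q)) ∧ (R ∨ Q)): α-rule — add T (¬R ∨ (Q ↔ Q)), T (R ∨ Q).
        T ¬((Q ↔ R) ∧ P): β-rule — branch into F (Q ↔ R)  //  F P.
          branch 2.1.1 (add F (Q ↔ R)):
            T (¬R ∨ (Q ↔ Q)): β-rule — branch into T ¬R  //  T (Q ↔ Q).
              branch 2.1.1.1 (add T ¬R):
                T (R ∨ Q): β-rule — branch into T R  //  T Q.
                  branch 2.1.1.1.1 (add T R):
                    × closes — contains both R and ¬R.
                  branch 2.1.1.1.2 (add T Q):
                    F (Q ↔ R): β-rule — branch into T Q, F R  //  F Q, T R.
                      branch 2.1.1.1.2.1 (add T Q, F R):
                        ○ open, literals {Q=T, R=F}.
                      branch 2.1.1.1.2.2 (add F Q, T R):
                        × closes — contains both Q and ¬Q.
              branch 2.1.1.2 (add T (Q ↔ Q)):
                T (R ∨ Q): β-rule — branch into T R  //  T Q.
                  branch 2.1.1.2.1 (add T R):
                    F (Q ↔ R): β-rule — branch into T Q, F R  //  F Q, T R.
                      branch 2.1.1.2.1.1 (add T Q, F R):
                        × closes — contains both R and ¬R.
                      branch 2.1.1.2.1.2 (add F Q, T R):
                        T (Q ↔ Q): β-rule — branch into T Q, T Q  //  F Q, F Q.
                          branch 2.1.1.2.1.2.1 (add T Q, T Q):
                            × closes — contains both Q and ¬Q.
                          branch 2.1.1.2.1.2.2 (add F Q, F Q):
                            ○ open, literals {Q=F, R=T}.
                  branch 2.1.1.2.2 (add T Q):
                    F (Q ↔ R): β-rule — branch into T Q, F R  //  F Q, T R.
                      branch 2.1.1.2.2.1 (add T Q, F R):
                        T (Q ↔ Q): β-rule — branch into T Q, T Q  //  F Q, F Q.
                          branch 2.1.1.2.2.1.1 (add T Q, T Q):
                            ○ open, literals {Q=T, R=F}.
                          branch 2.1.1.2.2.1.2 (add F Q, F Q):
                            × closes — contains both Q and ¬Q.
                      branch 2.1.1.2.2.2 (add F Q, T R):
                        × closes — contains both Q and ¬Q.
          branch 2.1.2 (add F P):
            T (¬R ∨ (Q ↔ Q)): β-rule — branch into T ¬R  //  T (Q ↔ Q).
              branch 2.1.2.1 (add T ¬R):
                T (R ∨ Q): β-rule — branch into T R  //  T Q.
                  branch 2.1.2.1.1 (add T R):
                    × closes — contains both R and ¬R.
                  branch 2.1.2.1.2 (add T Q):
                    ○ open, literals {P=F, Q=T, R=F}.
              branch 2.1.2.2 (add T (Q ↔ Q)):
                T (R ∨ Q): β-rule — branch into T R  //  T Q.
                  branch 2.1.2.2.1 (add T R):
                    T (Q ↔ Q): β-rule — branch into T Q, T Q  //  F Q, F Q.
                      branch 2.1.2.2.1.1 (add T Q, T Q):
                        ○ open, literals {P=F, Q=T, R=T}.
                      branch 2.1.2.2.1.2 (add F Q, F Q):
                        ○ open, literals {P=F, Q=F, R=T}.
                  branch 2.1.2.2.2 (add T Q):
                    T (Q ↔ Q): β-rule — branch into T Q, T Q  //  F Q, F Q.
                      branch 2.1.2.2.2.1 (add T Q, T Q):
                        ○ open, literals {P=F, Q=T}.
                      branch 2.1.2.2.2.2 (add F Q, F Q):
                        × closes — contains both Q and ¬Q.
      branch 2.2 (add F ((¬R ∨ (Q ↔ Q)) ∧ (R ∨ Q)), F ¬((Q ↔ R) ∧ P)):
        F ¬((Q ↔ R) ∧ P): α-rule — add T (Q ↔ R), T P.
        F ((¬R ∨ (Q ↔ Q)) ∧ (R ∨ Q)): β-rule — branch into F (¬R ∨ (Q ↔ Q))  //  F (R ∨ Q).
          branch 2.2.1 (add F (¬R ∨ (Q ↔ Q))):
            F (¬R ∨ (Q ↔ Q)): α-rule — add F ¬R, F (Q ↔ Q).
            T (Q ↔ R): β-rule — branch into T Q, T R  //  F Q, F R.
              branch 2.2.1.1 (add T Q, T R):
                F (Q ↔ Q): β-rule — branch into T Q, F Q  //  F Q, T Q.
                  branch 2.2.1.1.1 (add T Q, F Q):
                    × closes — contains both Q and ¬Q.
                  branch 2.2.1.1.2 (add F Q, T Q):
                    × closes — contains both Q and ¬Q.
              branch 2.2.1.2 (add F Q, F R):
                × closes — contains both R and ¬R.
          branch 2.2.2 (add F (R ∨ Q)):
            F (R ∨ Q): α-rule — add F R, F Q.
            T (Q ↔ R): β-rule — branch into T Q, T R  //  F Q, F R.
              branch 2.2.2.1 (add T Q, T R):
                × closes — contains both Q and ¬Q.
              branch 2.2.2.2 (add F Q, F R):
                ○ open, literals {P=T, Q=F, R=F}.
12 branches closed, 9 open.
Each open branch fixes some atoms; the unmentioned ones are free. Counting distinct full assignments: branch {R=T} (P, Q) contributes 4 new; branch {Q=T, R=F} (P) contributes 2 new; branch {Q=F, R=T} (P) contributes 0 new; branch {Q=T, R=F} (P) contributes 0 new; branch {P=F, Q=T, R=F} (none free) contributes 0 new; branch {P=F, Q=T, R=T} (none free) contributes 0 new; branch {P=F, Q=F, R=T} (none free) contributes 0 new; branch {P=F, Q=T} (R) contributes 0 new; branch {P=T, Q=F, R=F} (none free) contributes 1 new. Total: 7.

7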